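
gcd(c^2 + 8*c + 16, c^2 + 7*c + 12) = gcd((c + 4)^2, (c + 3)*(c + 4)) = c + 4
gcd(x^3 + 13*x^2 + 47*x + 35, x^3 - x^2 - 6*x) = 1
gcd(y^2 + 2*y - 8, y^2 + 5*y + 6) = 1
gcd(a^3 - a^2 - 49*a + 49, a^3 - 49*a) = a^2 - 49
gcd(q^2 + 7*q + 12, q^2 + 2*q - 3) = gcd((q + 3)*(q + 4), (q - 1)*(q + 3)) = q + 3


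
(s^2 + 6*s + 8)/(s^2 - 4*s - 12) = (s + 4)/(s - 6)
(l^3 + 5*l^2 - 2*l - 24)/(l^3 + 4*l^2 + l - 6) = (l^2 + 2*l - 8)/(l^2 + l - 2)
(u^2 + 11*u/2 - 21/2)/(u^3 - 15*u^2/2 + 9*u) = (u + 7)/(u*(u - 6))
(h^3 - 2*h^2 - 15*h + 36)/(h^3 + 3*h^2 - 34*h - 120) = (h^2 - 6*h + 9)/(h^2 - h - 30)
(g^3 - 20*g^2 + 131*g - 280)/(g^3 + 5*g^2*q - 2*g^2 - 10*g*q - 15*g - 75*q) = (g^2 - 15*g + 56)/(g^2 + 5*g*q + 3*g + 15*q)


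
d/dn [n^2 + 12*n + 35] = 2*n + 12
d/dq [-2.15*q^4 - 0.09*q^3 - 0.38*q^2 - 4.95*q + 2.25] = -8.6*q^3 - 0.27*q^2 - 0.76*q - 4.95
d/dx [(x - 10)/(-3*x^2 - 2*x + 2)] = 3*(x^2 - 20*x - 6)/(9*x^4 + 12*x^3 - 8*x^2 - 8*x + 4)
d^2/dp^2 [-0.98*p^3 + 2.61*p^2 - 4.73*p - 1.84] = 5.22 - 5.88*p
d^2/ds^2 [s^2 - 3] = 2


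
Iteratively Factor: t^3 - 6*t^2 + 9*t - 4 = (t - 4)*(t^2 - 2*t + 1) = (t - 4)*(t - 1)*(t - 1)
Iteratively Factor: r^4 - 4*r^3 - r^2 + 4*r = (r - 4)*(r^3 - r) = (r - 4)*(r - 1)*(r^2 + r) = (r - 4)*(r - 1)*(r + 1)*(r)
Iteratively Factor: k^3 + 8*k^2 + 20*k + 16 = (k + 2)*(k^2 + 6*k + 8) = (k + 2)*(k + 4)*(k + 2)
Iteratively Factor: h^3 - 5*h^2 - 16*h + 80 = (h - 5)*(h^2 - 16) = (h - 5)*(h - 4)*(h + 4)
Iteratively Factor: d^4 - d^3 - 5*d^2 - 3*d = (d + 1)*(d^3 - 2*d^2 - 3*d) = (d - 3)*(d + 1)*(d^2 + d) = (d - 3)*(d + 1)^2*(d)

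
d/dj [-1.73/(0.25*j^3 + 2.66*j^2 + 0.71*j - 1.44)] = (1.2975*j^2 + 9.2036*j + 1.2283)/(0.25*j^3 + 2.66*j^2 + 0.71*j - 1.44)^2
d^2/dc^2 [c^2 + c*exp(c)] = c*exp(c) + 2*exp(c) + 2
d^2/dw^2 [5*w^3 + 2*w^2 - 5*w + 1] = 30*w + 4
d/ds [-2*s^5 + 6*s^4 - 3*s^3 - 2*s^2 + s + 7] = -10*s^4 + 24*s^3 - 9*s^2 - 4*s + 1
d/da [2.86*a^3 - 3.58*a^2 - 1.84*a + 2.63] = 8.58*a^2 - 7.16*a - 1.84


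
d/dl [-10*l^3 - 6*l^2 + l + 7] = -30*l^2 - 12*l + 1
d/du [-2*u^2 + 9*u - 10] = 9 - 4*u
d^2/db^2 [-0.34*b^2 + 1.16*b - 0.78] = -0.680000000000000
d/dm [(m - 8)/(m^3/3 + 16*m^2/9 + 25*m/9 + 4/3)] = 18*(-3*m^3 + 28*m^2 + 128*m + 106)/(9*m^6 + 96*m^5 + 406*m^4 + 872*m^3 + 1009*m^2 + 600*m + 144)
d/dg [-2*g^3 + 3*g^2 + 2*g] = -6*g^2 + 6*g + 2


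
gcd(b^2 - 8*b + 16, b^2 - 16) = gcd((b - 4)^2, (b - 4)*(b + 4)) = b - 4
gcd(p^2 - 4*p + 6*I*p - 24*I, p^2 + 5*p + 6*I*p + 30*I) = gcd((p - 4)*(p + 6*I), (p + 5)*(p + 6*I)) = p + 6*I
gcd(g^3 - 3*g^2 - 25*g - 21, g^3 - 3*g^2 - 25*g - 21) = g^3 - 3*g^2 - 25*g - 21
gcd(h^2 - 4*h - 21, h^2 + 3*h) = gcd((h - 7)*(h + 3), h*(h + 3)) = h + 3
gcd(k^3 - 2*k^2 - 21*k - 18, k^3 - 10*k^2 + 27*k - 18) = k - 6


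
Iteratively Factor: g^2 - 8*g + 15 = (g - 3)*(g - 5)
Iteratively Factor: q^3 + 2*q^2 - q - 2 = (q + 1)*(q^2 + q - 2) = (q + 1)*(q + 2)*(q - 1)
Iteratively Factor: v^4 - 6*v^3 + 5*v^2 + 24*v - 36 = (v - 3)*(v^3 - 3*v^2 - 4*v + 12) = (v - 3)*(v + 2)*(v^2 - 5*v + 6) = (v - 3)*(v - 2)*(v + 2)*(v - 3)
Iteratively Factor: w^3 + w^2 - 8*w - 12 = (w - 3)*(w^2 + 4*w + 4) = (w - 3)*(w + 2)*(w + 2)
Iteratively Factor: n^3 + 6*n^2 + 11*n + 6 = (n + 1)*(n^2 + 5*n + 6) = (n + 1)*(n + 2)*(n + 3)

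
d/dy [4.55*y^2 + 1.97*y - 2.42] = 9.1*y + 1.97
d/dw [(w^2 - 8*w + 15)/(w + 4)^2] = 2*(8*w - 31)/(w^3 + 12*w^2 + 48*w + 64)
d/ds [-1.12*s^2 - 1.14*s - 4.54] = -2.24*s - 1.14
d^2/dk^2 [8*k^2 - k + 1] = 16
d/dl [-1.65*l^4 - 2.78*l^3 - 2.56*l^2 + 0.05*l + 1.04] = -6.6*l^3 - 8.34*l^2 - 5.12*l + 0.05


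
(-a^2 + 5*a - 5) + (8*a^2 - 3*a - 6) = 7*a^2 + 2*a - 11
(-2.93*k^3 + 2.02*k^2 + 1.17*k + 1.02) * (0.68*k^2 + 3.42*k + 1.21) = -1.9924*k^5 - 8.647*k^4 + 4.1587*k^3 + 7.1392*k^2 + 4.9041*k + 1.2342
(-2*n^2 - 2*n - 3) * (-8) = 16*n^2 + 16*n + 24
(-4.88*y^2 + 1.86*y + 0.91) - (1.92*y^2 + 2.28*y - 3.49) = -6.8*y^2 - 0.42*y + 4.4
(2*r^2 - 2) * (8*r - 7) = 16*r^3 - 14*r^2 - 16*r + 14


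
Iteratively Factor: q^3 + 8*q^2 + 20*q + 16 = (q + 4)*(q^2 + 4*q + 4) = (q + 2)*(q + 4)*(q + 2)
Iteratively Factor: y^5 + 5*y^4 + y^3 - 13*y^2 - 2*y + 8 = (y - 1)*(y^4 + 6*y^3 + 7*y^2 - 6*y - 8) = (y - 1)*(y + 4)*(y^3 + 2*y^2 - y - 2) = (y - 1)*(y + 2)*(y + 4)*(y^2 - 1) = (y - 1)*(y + 1)*(y + 2)*(y + 4)*(y - 1)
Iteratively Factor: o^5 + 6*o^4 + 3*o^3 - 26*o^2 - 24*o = (o + 4)*(o^4 + 2*o^3 - 5*o^2 - 6*o) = (o + 1)*(o + 4)*(o^3 + o^2 - 6*o) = o*(o + 1)*(o + 4)*(o^2 + o - 6) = o*(o - 2)*(o + 1)*(o + 4)*(o + 3)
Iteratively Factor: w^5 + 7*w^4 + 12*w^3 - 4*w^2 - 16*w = (w + 2)*(w^4 + 5*w^3 + 2*w^2 - 8*w) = (w - 1)*(w + 2)*(w^3 + 6*w^2 + 8*w) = (w - 1)*(w + 2)*(w + 4)*(w^2 + 2*w) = w*(w - 1)*(w + 2)*(w + 4)*(w + 2)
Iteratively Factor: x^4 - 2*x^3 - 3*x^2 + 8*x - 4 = (x + 2)*(x^3 - 4*x^2 + 5*x - 2) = (x - 2)*(x + 2)*(x^2 - 2*x + 1) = (x - 2)*(x - 1)*(x + 2)*(x - 1)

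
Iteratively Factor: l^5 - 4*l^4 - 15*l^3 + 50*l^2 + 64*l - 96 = (l + 3)*(l^4 - 7*l^3 + 6*l^2 + 32*l - 32) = (l - 4)*(l + 3)*(l^3 - 3*l^2 - 6*l + 8) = (l - 4)*(l + 2)*(l + 3)*(l^2 - 5*l + 4) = (l - 4)*(l - 1)*(l + 2)*(l + 3)*(l - 4)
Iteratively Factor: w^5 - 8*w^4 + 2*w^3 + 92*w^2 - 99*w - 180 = (w + 3)*(w^4 - 11*w^3 + 35*w^2 - 13*w - 60) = (w - 3)*(w + 3)*(w^3 - 8*w^2 + 11*w + 20) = (w - 4)*(w - 3)*(w + 3)*(w^2 - 4*w - 5) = (w - 4)*(w - 3)*(w + 1)*(w + 3)*(w - 5)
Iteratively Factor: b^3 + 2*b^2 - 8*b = (b + 4)*(b^2 - 2*b) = b*(b + 4)*(b - 2)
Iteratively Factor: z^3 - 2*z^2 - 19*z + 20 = (z - 5)*(z^2 + 3*z - 4) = (z - 5)*(z - 1)*(z + 4)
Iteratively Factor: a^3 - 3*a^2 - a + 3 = (a + 1)*(a^2 - 4*a + 3) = (a - 1)*(a + 1)*(a - 3)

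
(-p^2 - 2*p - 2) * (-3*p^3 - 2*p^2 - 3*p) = 3*p^5 + 8*p^4 + 13*p^3 + 10*p^2 + 6*p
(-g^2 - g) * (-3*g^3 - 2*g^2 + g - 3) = 3*g^5 + 5*g^4 + g^3 + 2*g^2 + 3*g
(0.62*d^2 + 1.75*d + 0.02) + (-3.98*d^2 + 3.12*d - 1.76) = -3.36*d^2 + 4.87*d - 1.74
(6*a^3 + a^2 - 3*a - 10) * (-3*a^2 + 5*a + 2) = -18*a^5 + 27*a^4 + 26*a^3 + 17*a^2 - 56*a - 20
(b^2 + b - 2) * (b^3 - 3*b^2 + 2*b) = b^5 - 2*b^4 - 3*b^3 + 8*b^2 - 4*b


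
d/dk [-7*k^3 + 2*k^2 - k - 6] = -21*k^2 + 4*k - 1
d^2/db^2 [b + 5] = 0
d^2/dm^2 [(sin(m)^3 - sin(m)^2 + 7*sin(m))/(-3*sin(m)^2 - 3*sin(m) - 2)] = (9*sin(m)^7 + 27*sin(m)^6 + 120*sin(m)^5 + 18*sin(m)^4 - 384*sin(m)^3 - 130*sin(m)^2 + 256*sin(m) + 92)/(3*sin(m)^2 + 3*sin(m) + 2)^3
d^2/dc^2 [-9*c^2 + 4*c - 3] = -18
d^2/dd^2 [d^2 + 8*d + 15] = 2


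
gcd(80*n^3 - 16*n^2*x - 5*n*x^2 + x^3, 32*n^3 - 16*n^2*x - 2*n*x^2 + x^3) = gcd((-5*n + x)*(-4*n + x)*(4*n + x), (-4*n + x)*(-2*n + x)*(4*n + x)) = -16*n^2 + x^2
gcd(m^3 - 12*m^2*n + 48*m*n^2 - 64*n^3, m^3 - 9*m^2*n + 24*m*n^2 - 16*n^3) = m^2 - 8*m*n + 16*n^2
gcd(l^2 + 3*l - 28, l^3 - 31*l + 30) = 1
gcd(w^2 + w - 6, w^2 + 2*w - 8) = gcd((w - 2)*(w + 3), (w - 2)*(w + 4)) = w - 2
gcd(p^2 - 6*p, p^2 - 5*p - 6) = p - 6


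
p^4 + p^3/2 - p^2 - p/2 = p*(p - 1)*(p + 1/2)*(p + 1)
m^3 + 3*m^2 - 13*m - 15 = (m - 3)*(m + 1)*(m + 5)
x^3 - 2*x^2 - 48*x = x*(x - 8)*(x + 6)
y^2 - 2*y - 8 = (y - 4)*(y + 2)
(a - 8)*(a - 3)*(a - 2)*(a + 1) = a^4 - 12*a^3 + 33*a^2 - 2*a - 48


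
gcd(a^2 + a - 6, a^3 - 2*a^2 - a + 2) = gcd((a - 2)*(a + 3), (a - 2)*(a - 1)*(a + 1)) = a - 2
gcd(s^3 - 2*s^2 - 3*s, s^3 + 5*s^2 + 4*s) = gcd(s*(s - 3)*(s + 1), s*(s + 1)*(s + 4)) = s^2 + s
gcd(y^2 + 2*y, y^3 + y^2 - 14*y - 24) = y + 2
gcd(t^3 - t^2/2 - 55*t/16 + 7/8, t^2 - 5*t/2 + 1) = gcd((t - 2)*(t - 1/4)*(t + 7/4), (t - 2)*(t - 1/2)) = t - 2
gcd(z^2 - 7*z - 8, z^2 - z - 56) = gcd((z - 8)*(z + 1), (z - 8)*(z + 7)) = z - 8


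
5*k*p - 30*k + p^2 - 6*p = (5*k + p)*(p - 6)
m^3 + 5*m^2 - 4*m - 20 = (m - 2)*(m + 2)*(m + 5)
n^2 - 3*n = n*(n - 3)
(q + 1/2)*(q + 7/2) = q^2 + 4*q + 7/4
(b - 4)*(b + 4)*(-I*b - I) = -I*b^3 - I*b^2 + 16*I*b + 16*I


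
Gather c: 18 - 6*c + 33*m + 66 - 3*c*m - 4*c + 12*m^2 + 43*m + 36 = c*(-3*m - 10) + 12*m^2 + 76*m + 120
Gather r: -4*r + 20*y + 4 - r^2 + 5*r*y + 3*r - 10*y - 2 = -r^2 + r*(5*y - 1) + 10*y + 2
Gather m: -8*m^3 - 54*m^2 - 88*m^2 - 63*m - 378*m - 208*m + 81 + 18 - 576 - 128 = -8*m^3 - 142*m^2 - 649*m - 605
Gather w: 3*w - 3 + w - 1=4*w - 4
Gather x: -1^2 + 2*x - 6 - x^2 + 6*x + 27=-x^2 + 8*x + 20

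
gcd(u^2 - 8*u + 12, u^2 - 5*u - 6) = u - 6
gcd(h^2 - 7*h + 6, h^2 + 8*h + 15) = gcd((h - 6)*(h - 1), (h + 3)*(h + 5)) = 1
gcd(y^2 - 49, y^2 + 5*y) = 1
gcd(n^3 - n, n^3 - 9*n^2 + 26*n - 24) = 1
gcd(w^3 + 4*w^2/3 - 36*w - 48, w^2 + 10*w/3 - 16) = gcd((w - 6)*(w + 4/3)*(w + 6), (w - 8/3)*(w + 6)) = w + 6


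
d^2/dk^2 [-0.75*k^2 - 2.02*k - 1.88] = -1.50000000000000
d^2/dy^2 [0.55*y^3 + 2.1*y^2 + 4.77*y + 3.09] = 3.3*y + 4.2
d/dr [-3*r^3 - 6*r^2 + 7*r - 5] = -9*r^2 - 12*r + 7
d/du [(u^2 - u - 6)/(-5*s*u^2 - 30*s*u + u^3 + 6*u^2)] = (u*(1 - 2*u)*(5*s*u + 30*s - u^2 - 6*u) - (-u^2 + u + 6)*(10*s*u + 30*s - 3*u^2 - 12*u))/(u^2*(5*s*u + 30*s - u^2 - 6*u)^2)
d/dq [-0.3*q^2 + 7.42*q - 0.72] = 7.42 - 0.6*q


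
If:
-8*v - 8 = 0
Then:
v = -1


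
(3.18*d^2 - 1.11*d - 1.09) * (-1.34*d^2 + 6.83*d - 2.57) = -4.2612*d^4 + 23.2068*d^3 - 14.2933*d^2 - 4.592*d + 2.8013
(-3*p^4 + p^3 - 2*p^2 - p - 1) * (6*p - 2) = -18*p^5 + 12*p^4 - 14*p^3 - 2*p^2 - 4*p + 2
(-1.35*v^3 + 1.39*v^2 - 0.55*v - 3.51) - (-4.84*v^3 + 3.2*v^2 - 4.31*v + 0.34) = 3.49*v^3 - 1.81*v^2 + 3.76*v - 3.85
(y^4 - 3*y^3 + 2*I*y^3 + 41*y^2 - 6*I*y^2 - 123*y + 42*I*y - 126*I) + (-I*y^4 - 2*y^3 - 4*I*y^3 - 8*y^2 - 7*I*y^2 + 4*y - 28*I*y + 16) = y^4 - I*y^4 - 5*y^3 - 2*I*y^3 + 33*y^2 - 13*I*y^2 - 119*y + 14*I*y + 16 - 126*I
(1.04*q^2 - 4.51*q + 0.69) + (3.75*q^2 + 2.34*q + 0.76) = 4.79*q^2 - 2.17*q + 1.45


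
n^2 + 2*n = n*(n + 2)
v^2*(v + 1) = v^3 + v^2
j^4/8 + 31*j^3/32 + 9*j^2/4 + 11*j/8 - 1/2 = (j/4 + 1)*(j/2 + 1)*(j - 1/4)*(j + 2)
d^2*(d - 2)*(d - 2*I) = d^4 - 2*d^3 - 2*I*d^3 + 4*I*d^2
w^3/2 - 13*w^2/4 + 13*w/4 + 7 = (w/2 + 1/2)*(w - 4)*(w - 7/2)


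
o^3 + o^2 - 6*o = o*(o - 2)*(o + 3)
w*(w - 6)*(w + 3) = w^3 - 3*w^2 - 18*w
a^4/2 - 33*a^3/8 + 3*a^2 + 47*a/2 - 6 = (a/2 + 1)*(a - 6)*(a - 4)*(a - 1/4)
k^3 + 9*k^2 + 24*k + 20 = (k + 2)^2*(k + 5)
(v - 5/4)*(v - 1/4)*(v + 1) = v^3 - v^2/2 - 19*v/16 + 5/16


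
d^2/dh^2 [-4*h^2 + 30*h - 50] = -8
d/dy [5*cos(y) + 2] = -5*sin(y)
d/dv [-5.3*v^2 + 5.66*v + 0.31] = 5.66 - 10.6*v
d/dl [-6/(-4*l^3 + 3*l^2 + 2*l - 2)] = 12*(-6*l^2 + 3*l + 1)/(4*l^3 - 3*l^2 - 2*l + 2)^2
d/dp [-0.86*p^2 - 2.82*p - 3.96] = -1.72*p - 2.82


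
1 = 1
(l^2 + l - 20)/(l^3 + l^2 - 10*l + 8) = (l^2 + l - 20)/(l^3 + l^2 - 10*l + 8)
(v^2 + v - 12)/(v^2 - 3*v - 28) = (v - 3)/(v - 7)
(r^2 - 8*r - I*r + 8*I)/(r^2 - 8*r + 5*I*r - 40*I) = (r - I)/(r + 5*I)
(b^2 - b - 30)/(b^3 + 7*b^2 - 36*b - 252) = (b + 5)/(b^2 + 13*b + 42)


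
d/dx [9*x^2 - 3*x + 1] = 18*x - 3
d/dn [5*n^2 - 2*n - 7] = 10*n - 2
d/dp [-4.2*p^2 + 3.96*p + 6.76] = 3.96 - 8.4*p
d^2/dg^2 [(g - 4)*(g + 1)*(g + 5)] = 6*g + 4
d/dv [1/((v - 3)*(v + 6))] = (-2*v - 3)/(v^4 + 6*v^3 - 27*v^2 - 108*v + 324)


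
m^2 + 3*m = m*(m + 3)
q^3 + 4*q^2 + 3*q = q*(q + 1)*(q + 3)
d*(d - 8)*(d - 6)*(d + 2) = d^4 - 12*d^3 + 20*d^2 + 96*d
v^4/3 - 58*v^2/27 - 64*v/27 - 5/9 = (v/3 + 1/3)*(v - 3)*(v + 1/3)*(v + 5/3)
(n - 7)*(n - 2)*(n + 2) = n^3 - 7*n^2 - 4*n + 28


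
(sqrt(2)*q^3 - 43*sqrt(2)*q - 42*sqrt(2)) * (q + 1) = sqrt(2)*q^4 + sqrt(2)*q^3 - 43*sqrt(2)*q^2 - 85*sqrt(2)*q - 42*sqrt(2)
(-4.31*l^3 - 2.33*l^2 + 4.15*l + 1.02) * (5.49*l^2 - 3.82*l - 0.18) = -23.6619*l^5 + 3.6725*l^4 + 32.4599*l^3 - 9.8338*l^2 - 4.6434*l - 0.1836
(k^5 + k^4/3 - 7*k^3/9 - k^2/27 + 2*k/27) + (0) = k^5 + k^4/3 - 7*k^3/9 - k^2/27 + 2*k/27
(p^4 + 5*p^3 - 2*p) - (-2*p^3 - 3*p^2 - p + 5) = p^4 + 7*p^3 + 3*p^2 - p - 5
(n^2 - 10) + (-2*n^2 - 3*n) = -n^2 - 3*n - 10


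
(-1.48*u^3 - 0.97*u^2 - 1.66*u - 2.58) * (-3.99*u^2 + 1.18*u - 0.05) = 5.9052*u^5 + 2.1239*u^4 + 5.5528*u^3 + 8.3839*u^2 - 2.9614*u + 0.129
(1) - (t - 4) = 5 - t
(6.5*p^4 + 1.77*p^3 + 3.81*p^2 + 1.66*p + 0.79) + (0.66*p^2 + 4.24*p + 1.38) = 6.5*p^4 + 1.77*p^3 + 4.47*p^2 + 5.9*p + 2.17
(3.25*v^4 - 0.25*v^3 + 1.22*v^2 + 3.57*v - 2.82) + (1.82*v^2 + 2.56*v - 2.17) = 3.25*v^4 - 0.25*v^3 + 3.04*v^2 + 6.13*v - 4.99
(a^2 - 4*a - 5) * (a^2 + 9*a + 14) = a^4 + 5*a^3 - 27*a^2 - 101*a - 70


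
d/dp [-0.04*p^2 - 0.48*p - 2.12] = -0.08*p - 0.48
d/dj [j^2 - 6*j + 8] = 2*j - 6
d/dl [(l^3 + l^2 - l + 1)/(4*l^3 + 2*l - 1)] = (-4*l^4 + 12*l^3 - 13*l^2 - 2*l - 1)/(16*l^6 + 16*l^4 - 8*l^3 + 4*l^2 - 4*l + 1)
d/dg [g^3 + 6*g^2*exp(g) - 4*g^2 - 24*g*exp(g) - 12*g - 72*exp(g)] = 6*g^2*exp(g) + 3*g^2 - 12*g*exp(g) - 8*g - 96*exp(g) - 12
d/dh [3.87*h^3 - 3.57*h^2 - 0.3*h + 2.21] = 11.61*h^2 - 7.14*h - 0.3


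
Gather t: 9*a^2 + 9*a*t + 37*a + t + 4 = 9*a^2 + 37*a + t*(9*a + 1) + 4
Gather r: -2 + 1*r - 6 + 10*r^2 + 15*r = 10*r^2 + 16*r - 8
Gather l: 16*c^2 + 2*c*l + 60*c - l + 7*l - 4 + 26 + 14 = 16*c^2 + 60*c + l*(2*c + 6) + 36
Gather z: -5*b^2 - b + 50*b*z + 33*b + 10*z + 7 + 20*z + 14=-5*b^2 + 32*b + z*(50*b + 30) + 21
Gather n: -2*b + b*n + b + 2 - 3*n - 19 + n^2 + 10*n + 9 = -b + n^2 + n*(b + 7) - 8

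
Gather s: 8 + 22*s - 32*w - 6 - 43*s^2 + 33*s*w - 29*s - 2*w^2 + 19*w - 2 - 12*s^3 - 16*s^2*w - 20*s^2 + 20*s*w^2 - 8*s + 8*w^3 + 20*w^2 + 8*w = -12*s^3 + s^2*(-16*w - 63) + s*(20*w^2 + 33*w - 15) + 8*w^3 + 18*w^2 - 5*w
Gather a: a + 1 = a + 1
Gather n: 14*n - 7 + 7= 14*n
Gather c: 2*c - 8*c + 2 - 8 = -6*c - 6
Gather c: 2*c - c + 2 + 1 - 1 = c + 2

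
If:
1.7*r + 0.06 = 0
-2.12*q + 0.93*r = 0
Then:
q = -0.02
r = -0.04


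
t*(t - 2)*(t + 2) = t^3 - 4*t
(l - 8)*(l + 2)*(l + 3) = l^3 - 3*l^2 - 34*l - 48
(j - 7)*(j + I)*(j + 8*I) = j^3 - 7*j^2 + 9*I*j^2 - 8*j - 63*I*j + 56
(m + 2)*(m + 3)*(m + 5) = m^3 + 10*m^2 + 31*m + 30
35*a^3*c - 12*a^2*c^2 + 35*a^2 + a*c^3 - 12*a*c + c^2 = (-7*a + c)*(-5*a + c)*(a*c + 1)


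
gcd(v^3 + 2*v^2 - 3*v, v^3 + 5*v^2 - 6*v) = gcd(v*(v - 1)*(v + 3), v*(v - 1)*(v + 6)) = v^2 - v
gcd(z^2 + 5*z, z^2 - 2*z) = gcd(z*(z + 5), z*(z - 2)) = z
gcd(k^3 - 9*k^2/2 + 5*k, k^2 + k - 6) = k - 2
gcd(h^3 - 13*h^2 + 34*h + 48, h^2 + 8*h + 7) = h + 1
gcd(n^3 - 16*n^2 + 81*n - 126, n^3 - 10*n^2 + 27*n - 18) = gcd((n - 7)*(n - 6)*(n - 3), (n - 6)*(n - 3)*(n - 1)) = n^2 - 9*n + 18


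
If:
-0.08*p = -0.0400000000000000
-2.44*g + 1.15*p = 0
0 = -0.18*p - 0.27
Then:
No Solution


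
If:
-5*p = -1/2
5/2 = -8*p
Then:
No Solution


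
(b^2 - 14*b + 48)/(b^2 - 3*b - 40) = (b - 6)/(b + 5)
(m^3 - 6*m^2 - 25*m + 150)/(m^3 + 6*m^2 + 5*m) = (m^2 - 11*m + 30)/(m*(m + 1))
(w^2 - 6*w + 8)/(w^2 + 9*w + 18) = (w^2 - 6*w + 8)/(w^2 + 9*w + 18)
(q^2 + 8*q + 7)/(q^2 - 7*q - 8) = (q + 7)/(q - 8)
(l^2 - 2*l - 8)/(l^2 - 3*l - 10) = (l - 4)/(l - 5)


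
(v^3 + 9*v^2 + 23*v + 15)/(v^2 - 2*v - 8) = (v^3 + 9*v^2 + 23*v + 15)/(v^2 - 2*v - 8)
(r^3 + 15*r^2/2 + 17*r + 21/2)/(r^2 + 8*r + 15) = (2*r^2 + 9*r + 7)/(2*(r + 5))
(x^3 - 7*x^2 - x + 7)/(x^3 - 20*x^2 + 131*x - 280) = (x^2 - 1)/(x^2 - 13*x + 40)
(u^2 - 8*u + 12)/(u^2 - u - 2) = (u - 6)/(u + 1)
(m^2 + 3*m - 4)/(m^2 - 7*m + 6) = (m + 4)/(m - 6)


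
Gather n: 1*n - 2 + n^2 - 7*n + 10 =n^2 - 6*n + 8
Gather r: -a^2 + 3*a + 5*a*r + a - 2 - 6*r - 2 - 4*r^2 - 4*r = -a^2 + 4*a - 4*r^2 + r*(5*a - 10) - 4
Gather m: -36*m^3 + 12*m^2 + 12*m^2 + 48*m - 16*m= -36*m^3 + 24*m^2 + 32*m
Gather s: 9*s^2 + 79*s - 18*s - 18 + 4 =9*s^2 + 61*s - 14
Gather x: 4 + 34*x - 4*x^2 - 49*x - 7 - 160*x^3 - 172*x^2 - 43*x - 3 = -160*x^3 - 176*x^2 - 58*x - 6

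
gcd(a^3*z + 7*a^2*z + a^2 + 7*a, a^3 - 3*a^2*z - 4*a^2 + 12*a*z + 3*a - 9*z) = 1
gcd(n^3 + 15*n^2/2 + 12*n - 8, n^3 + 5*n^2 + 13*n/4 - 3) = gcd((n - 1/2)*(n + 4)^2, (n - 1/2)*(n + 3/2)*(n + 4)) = n^2 + 7*n/2 - 2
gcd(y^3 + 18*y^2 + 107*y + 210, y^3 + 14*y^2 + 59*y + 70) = y^2 + 12*y + 35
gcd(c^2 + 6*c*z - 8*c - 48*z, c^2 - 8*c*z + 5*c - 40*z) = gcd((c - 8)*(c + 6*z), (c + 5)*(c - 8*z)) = 1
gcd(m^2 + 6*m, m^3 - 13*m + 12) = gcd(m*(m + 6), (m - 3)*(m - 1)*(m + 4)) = 1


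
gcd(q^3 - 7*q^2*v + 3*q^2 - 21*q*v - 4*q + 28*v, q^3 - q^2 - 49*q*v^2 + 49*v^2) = q^2 - 7*q*v - q + 7*v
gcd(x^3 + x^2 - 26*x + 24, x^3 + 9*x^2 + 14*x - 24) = x^2 + 5*x - 6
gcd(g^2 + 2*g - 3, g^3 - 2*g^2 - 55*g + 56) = g - 1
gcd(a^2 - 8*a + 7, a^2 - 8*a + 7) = a^2 - 8*a + 7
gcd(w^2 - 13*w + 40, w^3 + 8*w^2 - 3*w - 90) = 1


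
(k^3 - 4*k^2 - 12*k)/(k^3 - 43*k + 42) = k*(k + 2)/(k^2 + 6*k - 7)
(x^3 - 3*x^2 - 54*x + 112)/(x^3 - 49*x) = (x^2 - 10*x + 16)/(x*(x - 7))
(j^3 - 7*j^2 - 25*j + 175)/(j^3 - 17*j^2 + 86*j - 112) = (j^2 - 25)/(j^2 - 10*j + 16)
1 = 1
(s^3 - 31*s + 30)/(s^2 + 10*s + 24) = (s^2 - 6*s + 5)/(s + 4)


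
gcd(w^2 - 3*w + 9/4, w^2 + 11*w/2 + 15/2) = 1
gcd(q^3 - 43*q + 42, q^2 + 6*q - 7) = q^2 + 6*q - 7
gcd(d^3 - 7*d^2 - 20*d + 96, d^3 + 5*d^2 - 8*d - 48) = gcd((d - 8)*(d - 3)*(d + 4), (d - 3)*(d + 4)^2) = d^2 + d - 12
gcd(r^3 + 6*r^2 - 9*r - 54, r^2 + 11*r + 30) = r + 6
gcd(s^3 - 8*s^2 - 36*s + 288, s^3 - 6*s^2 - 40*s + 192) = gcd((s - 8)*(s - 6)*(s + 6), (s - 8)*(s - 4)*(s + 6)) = s^2 - 2*s - 48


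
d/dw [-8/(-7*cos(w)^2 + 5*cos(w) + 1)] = 8*(14*cos(w) - 5)*sin(w)/(-7*cos(w)^2 + 5*cos(w) + 1)^2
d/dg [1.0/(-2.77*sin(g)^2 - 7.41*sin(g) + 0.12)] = (5.54*sin(g) + 7.41)*cos(g)/(2.77*sin(g)^2 + 7.41*sin(g) - 0.12)^2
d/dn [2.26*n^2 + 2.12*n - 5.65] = 4.52*n + 2.12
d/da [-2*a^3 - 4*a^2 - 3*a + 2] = -6*a^2 - 8*a - 3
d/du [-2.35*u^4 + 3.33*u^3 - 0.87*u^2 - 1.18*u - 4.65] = -9.4*u^3 + 9.99*u^2 - 1.74*u - 1.18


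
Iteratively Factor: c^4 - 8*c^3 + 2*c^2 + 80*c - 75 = (c + 3)*(c^3 - 11*c^2 + 35*c - 25) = (c - 5)*(c + 3)*(c^2 - 6*c + 5) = (c - 5)^2*(c + 3)*(c - 1)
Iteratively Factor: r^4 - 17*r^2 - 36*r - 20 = (r - 5)*(r^3 + 5*r^2 + 8*r + 4) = (r - 5)*(r + 1)*(r^2 + 4*r + 4) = (r - 5)*(r + 1)*(r + 2)*(r + 2)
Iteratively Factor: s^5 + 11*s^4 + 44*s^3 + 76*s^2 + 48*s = (s + 3)*(s^4 + 8*s^3 + 20*s^2 + 16*s) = (s + 3)*(s + 4)*(s^3 + 4*s^2 + 4*s) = (s + 2)*(s + 3)*(s + 4)*(s^2 + 2*s) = (s + 2)^2*(s + 3)*(s + 4)*(s)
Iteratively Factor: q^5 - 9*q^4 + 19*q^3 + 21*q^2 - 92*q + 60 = (q - 5)*(q^4 - 4*q^3 - q^2 + 16*q - 12) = (q - 5)*(q - 3)*(q^3 - q^2 - 4*q + 4) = (q - 5)*(q - 3)*(q + 2)*(q^2 - 3*q + 2) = (q - 5)*(q - 3)*(q - 1)*(q + 2)*(q - 2)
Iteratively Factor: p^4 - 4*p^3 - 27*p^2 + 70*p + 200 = (p - 5)*(p^3 + p^2 - 22*p - 40) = (p - 5)*(p + 2)*(p^2 - p - 20) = (p - 5)^2*(p + 2)*(p + 4)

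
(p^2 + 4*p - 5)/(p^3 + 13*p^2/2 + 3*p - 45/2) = 2*(p - 1)/(2*p^2 + 3*p - 9)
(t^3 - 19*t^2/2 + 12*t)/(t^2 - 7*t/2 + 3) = t*(t - 8)/(t - 2)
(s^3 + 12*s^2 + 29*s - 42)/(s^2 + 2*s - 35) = (s^2 + 5*s - 6)/(s - 5)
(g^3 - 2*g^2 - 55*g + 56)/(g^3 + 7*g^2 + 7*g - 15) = (g^2 - g - 56)/(g^2 + 8*g + 15)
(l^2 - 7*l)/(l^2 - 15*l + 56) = l/(l - 8)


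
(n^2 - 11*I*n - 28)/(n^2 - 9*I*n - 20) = (n - 7*I)/(n - 5*I)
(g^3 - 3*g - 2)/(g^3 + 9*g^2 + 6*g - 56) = (g^2 + 2*g + 1)/(g^2 + 11*g + 28)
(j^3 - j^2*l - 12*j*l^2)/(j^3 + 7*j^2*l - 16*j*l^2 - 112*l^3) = j*(j + 3*l)/(j^2 + 11*j*l + 28*l^2)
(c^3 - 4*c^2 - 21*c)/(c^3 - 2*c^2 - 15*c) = (c - 7)/(c - 5)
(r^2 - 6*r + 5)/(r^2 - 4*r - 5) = (r - 1)/(r + 1)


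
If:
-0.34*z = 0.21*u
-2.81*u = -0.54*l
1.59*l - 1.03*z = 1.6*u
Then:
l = 0.00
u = 0.00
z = 0.00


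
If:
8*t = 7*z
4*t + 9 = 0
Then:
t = -9/4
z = -18/7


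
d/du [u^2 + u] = 2*u + 1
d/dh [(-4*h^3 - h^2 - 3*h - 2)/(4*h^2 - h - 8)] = (-16*h^4 + 8*h^3 + 109*h^2 + 32*h + 22)/(16*h^4 - 8*h^3 - 63*h^2 + 16*h + 64)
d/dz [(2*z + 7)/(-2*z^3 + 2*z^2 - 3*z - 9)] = (8*z^3 + 38*z^2 - 28*z + 3)/(4*z^6 - 8*z^5 + 16*z^4 + 24*z^3 - 27*z^2 + 54*z + 81)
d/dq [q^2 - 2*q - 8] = 2*q - 2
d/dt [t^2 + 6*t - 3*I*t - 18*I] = 2*t + 6 - 3*I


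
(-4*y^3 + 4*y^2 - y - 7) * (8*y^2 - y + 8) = -32*y^5 + 36*y^4 - 44*y^3 - 23*y^2 - y - 56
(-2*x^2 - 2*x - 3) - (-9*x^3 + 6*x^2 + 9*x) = 9*x^3 - 8*x^2 - 11*x - 3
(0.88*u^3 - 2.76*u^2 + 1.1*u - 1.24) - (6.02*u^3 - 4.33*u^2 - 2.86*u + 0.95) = -5.14*u^3 + 1.57*u^2 + 3.96*u - 2.19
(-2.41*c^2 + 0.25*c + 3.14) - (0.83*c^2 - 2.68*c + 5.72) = -3.24*c^2 + 2.93*c - 2.58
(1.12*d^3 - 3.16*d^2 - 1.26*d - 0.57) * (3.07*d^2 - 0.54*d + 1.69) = 3.4384*d^5 - 10.306*d^4 - 0.269*d^3 - 6.4099*d^2 - 1.8216*d - 0.9633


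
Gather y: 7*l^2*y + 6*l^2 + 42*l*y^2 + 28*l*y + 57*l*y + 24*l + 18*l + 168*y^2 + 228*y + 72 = 6*l^2 + 42*l + y^2*(42*l + 168) + y*(7*l^2 + 85*l + 228) + 72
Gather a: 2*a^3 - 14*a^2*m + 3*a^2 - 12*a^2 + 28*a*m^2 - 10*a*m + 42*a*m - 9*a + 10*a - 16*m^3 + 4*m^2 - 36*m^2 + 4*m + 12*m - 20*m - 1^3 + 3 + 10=2*a^3 + a^2*(-14*m - 9) + a*(28*m^2 + 32*m + 1) - 16*m^3 - 32*m^2 - 4*m + 12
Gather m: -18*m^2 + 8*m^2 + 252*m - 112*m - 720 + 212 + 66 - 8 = -10*m^2 + 140*m - 450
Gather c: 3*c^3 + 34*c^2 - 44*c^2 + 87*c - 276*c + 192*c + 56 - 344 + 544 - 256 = 3*c^3 - 10*c^2 + 3*c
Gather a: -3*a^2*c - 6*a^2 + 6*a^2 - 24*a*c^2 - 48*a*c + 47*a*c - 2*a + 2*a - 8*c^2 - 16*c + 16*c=-3*a^2*c + a*(-24*c^2 - c) - 8*c^2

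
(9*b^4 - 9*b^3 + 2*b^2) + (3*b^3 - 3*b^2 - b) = 9*b^4 - 6*b^3 - b^2 - b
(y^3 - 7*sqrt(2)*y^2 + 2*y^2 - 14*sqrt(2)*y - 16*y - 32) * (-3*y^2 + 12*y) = -3*y^5 + 6*y^4 + 21*sqrt(2)*y^4 - 42*sqrt(2)*y^3 + 72*y^3 - 168*sqrt(2)*y^2 - 96*y^2 - 384*y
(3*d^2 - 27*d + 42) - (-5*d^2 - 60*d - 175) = 8*d^2 + 33*d + 217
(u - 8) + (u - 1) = 2*u - 9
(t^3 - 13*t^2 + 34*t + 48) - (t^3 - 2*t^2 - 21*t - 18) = -11*t^2 + 55*t + 66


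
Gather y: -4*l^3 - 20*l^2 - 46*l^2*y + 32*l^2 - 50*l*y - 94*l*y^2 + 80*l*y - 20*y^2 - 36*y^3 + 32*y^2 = -4*l^3 + 12*l^2 - 36*y^3 + y^2*(12 - 94*l) + y*(-46*l^2 + 30*l)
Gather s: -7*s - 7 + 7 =-7*s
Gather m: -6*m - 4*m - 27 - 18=-10*m - 45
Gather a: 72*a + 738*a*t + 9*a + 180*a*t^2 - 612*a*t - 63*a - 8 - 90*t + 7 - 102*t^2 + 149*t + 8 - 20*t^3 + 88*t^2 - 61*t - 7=a*(180*t^2 + 126*t + 18) - 20*t^3 - 14*t^2 - 2*t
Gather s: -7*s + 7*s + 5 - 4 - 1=0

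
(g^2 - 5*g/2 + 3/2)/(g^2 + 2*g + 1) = (2*g^2 - 5*g + 3)/(2*(g^2 + 2*g + 1))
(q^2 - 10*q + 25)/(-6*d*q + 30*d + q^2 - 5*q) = (q - 5)/(-6*d + q)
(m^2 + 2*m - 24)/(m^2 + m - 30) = (m - 4)/(m - 5)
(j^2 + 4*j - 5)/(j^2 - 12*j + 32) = (j^2 + 4*j - 5)/(j^2 - 12*j + 32)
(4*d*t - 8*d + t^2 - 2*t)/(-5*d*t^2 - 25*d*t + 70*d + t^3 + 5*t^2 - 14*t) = (4*d + t)/(-5*d*t - 35*d + t^2 + 7*t)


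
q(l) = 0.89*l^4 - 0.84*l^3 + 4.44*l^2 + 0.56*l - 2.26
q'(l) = 3.56*l^3 - 2.52*l^2 + 8.88*l + 0.56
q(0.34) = -1.58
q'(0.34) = 3.43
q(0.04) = -2.23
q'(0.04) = 0.91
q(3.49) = 150.10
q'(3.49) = 152.19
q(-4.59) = 564.98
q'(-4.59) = -437.55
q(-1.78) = 24.48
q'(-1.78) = -43.31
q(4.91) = 525.37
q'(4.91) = 404.81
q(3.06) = 94.99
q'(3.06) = 106.14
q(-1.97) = 33.69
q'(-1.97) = -53.93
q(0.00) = -2.26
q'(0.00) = 0.56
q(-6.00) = 1489.10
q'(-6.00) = -912.40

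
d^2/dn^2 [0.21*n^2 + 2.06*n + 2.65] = 0.420000000000000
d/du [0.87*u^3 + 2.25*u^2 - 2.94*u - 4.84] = 2.61*u^2 + 4.5*u - 2.94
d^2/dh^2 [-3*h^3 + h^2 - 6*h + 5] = 2 - 18*h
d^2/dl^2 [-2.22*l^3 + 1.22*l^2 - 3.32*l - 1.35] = 2.44 - 13.32*l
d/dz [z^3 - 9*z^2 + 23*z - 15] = 3*z^2 - 18*z + 23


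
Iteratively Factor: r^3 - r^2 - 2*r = (r)*(r^2 - r - 2) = r*(r - 2)*(r + 1)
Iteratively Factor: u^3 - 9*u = (u + 3)*(u^2 - 3*u) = u*(u + 3)*(u - 3)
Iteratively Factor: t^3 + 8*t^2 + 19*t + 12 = (t + 1)*(t^2 + 7*t + 12) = (t + 1)*(t + 4)*(t + 3)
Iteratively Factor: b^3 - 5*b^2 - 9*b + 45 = (b - 5)*(b^2 - 9) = (b - 5)*(b - 3)*(b + 3)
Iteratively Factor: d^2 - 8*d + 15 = (d - 3)*(d - 5)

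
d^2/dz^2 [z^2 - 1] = 2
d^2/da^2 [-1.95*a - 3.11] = 0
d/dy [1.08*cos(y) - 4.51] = -1.08*sin(y)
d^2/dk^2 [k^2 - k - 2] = 2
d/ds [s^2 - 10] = 2*s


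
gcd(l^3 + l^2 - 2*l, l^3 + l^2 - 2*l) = l^3 + l^2 - 2*l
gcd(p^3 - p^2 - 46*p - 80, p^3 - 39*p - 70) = p^2 + 7*p + 10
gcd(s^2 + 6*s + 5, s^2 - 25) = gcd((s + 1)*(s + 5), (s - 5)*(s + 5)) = s + 5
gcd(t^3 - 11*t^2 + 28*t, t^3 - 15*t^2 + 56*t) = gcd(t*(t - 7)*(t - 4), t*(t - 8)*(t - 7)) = t^2 - 7*t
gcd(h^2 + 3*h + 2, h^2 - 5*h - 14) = h + 2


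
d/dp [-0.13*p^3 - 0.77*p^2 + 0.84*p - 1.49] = -0.39*p^2 - 1.54*p + 0.84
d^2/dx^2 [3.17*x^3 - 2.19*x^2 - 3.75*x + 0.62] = 19.02*x - 4.38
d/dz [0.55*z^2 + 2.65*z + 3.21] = 1.1*z + 2.65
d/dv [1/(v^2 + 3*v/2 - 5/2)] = 2*(-4*v - 3)/(2*v^2 + 3*v - 5)^2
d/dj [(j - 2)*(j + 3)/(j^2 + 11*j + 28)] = 2*(5*j^2 + 34*j + 47)/(j^4 + 22*j^3 + 177*j^2 + 616*j + 784)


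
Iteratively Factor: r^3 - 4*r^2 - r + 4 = (r - 1)*(r^2 - 3*r - 4) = (r - 1)*(r + 1)*(r - 4)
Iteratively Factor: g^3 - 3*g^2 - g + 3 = (g + 1)*(g^2 - 4*g + 3) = (g - 3)*(g + 1)*(g - 1)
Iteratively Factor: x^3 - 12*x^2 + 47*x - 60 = (x - 5)*(x^2 - 7*x + 12) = (x - 5)*(x - 4)*(x - 3)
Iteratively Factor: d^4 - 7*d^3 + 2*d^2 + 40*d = (d + 2)*(d^3 - 9*d^2 + 20*d) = (d - 5)*(d + 2)*(d^2 - 4*d) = (d - 5)*(d - 4)*(d + 2)*(d)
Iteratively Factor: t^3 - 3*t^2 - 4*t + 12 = (t - 3)*(t^2 - 4) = (t - 3)*(t + 2)*(t - 2)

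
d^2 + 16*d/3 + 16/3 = (d + 4/3)*(d + 4)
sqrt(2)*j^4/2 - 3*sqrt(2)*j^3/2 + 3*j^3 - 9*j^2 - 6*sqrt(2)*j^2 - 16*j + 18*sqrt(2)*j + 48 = (j - 3)*(j - 2*sqrt(2))*(j + 4*sqrt(2))*(sqrt(2)*j/2 + 1)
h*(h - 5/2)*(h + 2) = h^3 - h^2/2 - 5*h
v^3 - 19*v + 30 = (v - 3)*(v - 2)*(v + 5)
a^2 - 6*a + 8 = (a - 4)*(a - 2)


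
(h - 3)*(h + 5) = h^2 + 2*h - 15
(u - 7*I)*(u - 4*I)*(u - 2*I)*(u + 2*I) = u^4 - 11*I*u^3 - 24*u^2 - 44*I*u - 112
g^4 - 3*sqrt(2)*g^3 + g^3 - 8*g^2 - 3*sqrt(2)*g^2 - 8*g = g*(g + 1)*(g - 4*sqrt(2))*(g + sqrt(2))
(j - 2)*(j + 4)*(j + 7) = j^3 + 9*j^2 + 6*j - 56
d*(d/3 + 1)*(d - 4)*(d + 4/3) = d^4/3 + d^3/9 - 40*d^2/9 - 16*d/3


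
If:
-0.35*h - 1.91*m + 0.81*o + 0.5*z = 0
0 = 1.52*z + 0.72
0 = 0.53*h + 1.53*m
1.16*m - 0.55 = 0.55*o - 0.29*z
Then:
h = -4.46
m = 1.54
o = 2.01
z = -0.47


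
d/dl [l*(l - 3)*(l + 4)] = 3*l^2 + 2*l - 12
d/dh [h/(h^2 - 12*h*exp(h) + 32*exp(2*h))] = (h^2 + 2*h*(6*h*exp(h) - h - 32*exp(2*h) + 6*exp(h)) - 12*h*exp(h) + 32*exp(2*h))/(h^2 - 12*h*exp(h) + 32*exp(2*h))^2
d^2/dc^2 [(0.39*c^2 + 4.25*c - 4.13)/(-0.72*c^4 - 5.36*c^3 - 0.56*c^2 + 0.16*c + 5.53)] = (-1.213056*c^8 - 35.468928*c^7 - 241.700352*c^6 - 265.270656*c^5 + 1335.059904*c^4 - 313.857232*c^3 - 1335.079536*c^2 + 653.310336*c + 9.458722)/(0.373248*c^12 + 8.335872*c^11 + 62.926848*c^10 + 166.708736*c^9 + 36.638016*c^8 - 137.182848*c^7 - 492.652864*c^6 - 95.509632*c^5 + 89.350296*c^4 + 494.709704*c^3 + 50.951208*c^2 - 14.678832*c - 169.112377)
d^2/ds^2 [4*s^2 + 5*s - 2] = 8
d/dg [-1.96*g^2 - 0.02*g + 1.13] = -3.92*g - 0.02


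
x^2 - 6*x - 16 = (x - 8)*(x + 2)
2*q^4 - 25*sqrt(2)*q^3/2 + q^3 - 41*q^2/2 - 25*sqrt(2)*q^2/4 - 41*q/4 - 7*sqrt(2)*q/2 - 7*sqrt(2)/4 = (q + 1/2)*(q - 7*sqrt(2))*(sqrt(2)*q + 1/2)*(sqrt(2)*q + 1)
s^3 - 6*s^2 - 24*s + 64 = (s - 8)*(s - 2)*(s + 4)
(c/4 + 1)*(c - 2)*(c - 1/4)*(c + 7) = c^4/4 + 35*c^3/16 + 15*c^2/16 - 115*c/8 + 7/2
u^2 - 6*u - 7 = (u - 7)*(u + 1)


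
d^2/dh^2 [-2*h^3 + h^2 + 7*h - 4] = 2 - 12*h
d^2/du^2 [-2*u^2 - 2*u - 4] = -4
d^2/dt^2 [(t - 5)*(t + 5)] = 2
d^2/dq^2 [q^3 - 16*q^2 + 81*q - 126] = 6*q - 32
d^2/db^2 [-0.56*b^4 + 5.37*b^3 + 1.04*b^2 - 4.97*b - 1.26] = -6.72*b^2 + 32.22*b + 2.08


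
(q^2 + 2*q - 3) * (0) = 0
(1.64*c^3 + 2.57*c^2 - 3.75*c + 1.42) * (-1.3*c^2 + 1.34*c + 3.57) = -2.132*c^5 - 1.1434*c^4 + 14.1736*c^3 + 2.3039*c^2 - 11.4847*c + 5.0694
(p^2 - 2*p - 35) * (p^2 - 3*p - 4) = p^4 - 5*p^3 - 33*p^2 + 113*p + 140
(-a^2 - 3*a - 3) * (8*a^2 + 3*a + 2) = -8*a^4 - 27*a^3 - 35*a^2 - 15*a - 6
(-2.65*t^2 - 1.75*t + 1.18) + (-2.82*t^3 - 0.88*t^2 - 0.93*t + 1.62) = -2.82*t^3 - 3.53*t^2 - 2.68*t + 2.8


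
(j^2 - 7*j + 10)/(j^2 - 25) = (j - 2)/(j + 5)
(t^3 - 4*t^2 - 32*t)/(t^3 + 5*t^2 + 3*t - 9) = t*(t^2 - 4*t - 32)/(t^3 + 5*t^2 + 3*t - 9)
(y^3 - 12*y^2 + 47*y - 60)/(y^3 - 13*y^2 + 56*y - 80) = (y - 3)/(y - 4)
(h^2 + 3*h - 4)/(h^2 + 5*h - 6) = (h + 4)/(h + 6)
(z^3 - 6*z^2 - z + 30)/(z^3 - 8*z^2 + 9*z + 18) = (z^2 - 3*z - 10)/(z^2 - 5*z - 6)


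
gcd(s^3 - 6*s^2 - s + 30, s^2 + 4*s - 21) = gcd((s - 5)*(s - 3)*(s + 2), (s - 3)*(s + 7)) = s - 3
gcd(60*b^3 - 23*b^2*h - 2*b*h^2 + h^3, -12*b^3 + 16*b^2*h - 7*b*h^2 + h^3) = 3*b - h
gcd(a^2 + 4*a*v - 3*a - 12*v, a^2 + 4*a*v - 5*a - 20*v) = a + 4*v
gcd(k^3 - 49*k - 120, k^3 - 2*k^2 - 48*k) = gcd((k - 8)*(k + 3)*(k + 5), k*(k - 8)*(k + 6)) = k - 8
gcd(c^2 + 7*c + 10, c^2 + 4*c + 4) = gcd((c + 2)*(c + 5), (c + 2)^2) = c + 2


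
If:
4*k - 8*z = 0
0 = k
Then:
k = 0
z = 0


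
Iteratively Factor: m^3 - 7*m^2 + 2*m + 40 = (m - 5)*(m^2 - 2*m - 8) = (m - 5)*(m - 4)*(m + 2)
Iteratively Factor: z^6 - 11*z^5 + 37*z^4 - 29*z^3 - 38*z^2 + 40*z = (z - 1)*(z^5 - 10*z^4 + 27*z^3 - 2*z^2 - 40*z) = (z - 1)*(z + 1)*(z^4 - 11*z^3 + 38*z^2 - 40*z) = z*(z - 1)*(z + 1)*(z^3 - 11*z^2 + 38*z - 40) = z*(z - 4)*(z - 1)*(z + 1)*(z^2 - 7*z + 10) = z*(z - 5)*(z - 4)*(z - 1)*(z + 1)*(z - 2)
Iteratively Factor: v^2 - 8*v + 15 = (v - 5)*(v - 3)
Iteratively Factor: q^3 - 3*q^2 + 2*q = (q - 2)*(q^2 - q) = (q - 2)*(q - 1)*(q)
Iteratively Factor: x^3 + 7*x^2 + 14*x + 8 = (x + 4)*(x^2 + 3*x + 2) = (x + 1)*(x + 4)*(x + 2)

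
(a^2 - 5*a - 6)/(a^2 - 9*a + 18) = (a + 1)/(a - 3)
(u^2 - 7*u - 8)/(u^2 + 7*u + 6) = (u - 8)/(u + 6)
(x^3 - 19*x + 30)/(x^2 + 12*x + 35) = (x^2 - 5*x + 6)/(x + 7)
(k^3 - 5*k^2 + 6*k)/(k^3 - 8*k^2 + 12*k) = (k - 3)/(k - 6)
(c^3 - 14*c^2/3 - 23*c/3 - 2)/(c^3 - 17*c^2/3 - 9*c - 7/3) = (c - 6)/(c - 7)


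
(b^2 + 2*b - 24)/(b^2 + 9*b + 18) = (b - 4)/(b + 3)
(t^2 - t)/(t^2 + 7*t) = (t - 1)/(t + 7)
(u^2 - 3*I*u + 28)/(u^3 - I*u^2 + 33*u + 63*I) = (u + 4*I)/(u^2 + 6*I*u - 9)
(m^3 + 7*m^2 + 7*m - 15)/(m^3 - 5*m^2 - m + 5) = (m^2 + 8*m + 15)/(m^2 - 4*m - 5)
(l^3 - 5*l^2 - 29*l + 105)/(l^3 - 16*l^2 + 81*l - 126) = (l + 5)/(l - 6)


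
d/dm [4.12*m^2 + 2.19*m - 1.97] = 8.24*m + 2.19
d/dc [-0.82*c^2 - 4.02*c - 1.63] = -1.64*c - 4.02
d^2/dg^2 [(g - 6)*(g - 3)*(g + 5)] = 6*g - 8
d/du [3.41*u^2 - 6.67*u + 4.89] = 6.82*u - 6.67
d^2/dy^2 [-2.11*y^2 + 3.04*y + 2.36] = -4.22000000000000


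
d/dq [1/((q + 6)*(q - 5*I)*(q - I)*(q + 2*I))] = (-(q + 6)*(q - 5*I)*(q - I) - (q + 6)*(q - 5*I)*(q + 2*I) - (q + 6)*(q - I)*(q + 2*I) - (q - 5*I)*(q - I)*(q + 2*I))/((q + 6)^2*(q - 5*I)^2*(q - I)^2*(q + 2*I)^2)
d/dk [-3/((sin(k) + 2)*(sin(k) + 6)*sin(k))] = 3*(3*cos(k) + 16/tan(k) + 12*cos(k)/sin(k)^2)/((sin(k) + 2)^2*(sin(k) + 6)^2)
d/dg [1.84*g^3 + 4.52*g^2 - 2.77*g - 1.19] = 5.52*g^2 + 9.04*g - 2.77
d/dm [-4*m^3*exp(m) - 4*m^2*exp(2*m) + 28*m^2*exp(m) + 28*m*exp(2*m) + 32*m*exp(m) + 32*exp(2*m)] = 4*(-m^3 - 2*m^2*exp(m) + 4*m^2 + 12*m*exp(m) + 22*m + 23*exp(m) + 8)*exp(m)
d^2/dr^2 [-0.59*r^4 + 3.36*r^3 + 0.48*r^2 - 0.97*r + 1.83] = -7.08*r^2 + 20.16*r + 0.96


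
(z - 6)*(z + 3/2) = z^2 - 9*z/2 - 9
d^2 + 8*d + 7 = (d + 1)*(d + 7)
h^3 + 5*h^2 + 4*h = h*(h + 1)*(h + 4)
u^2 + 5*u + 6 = (u + 2)*(u + 3)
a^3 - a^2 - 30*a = a*(a - 6)*(a + 5)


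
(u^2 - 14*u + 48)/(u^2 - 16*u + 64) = (u - 6)/(u - 8)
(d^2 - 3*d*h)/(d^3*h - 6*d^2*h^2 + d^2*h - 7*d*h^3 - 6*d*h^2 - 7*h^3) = d*(-d + 3*h)/(h*(-d^3 + 6*d^2*h - d^2 + 7*d*h^2 + 6*d*h + 7*h^2))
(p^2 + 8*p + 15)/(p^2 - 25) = (p + 3)/(p - 5)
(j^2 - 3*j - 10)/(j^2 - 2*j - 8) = (j - 5)/(j - 4)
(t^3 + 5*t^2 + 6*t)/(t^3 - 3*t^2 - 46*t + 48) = t*(t^2 + 5*t + 6)/(t^3 - 3*t^2 - 46*t + 48)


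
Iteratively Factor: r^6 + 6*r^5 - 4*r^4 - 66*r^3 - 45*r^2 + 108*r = (r - 3)*(r^5 + 9*r^4 + 23*r^3 + 3*r^2 - 36*r) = (r - 3)*(r + 3)*(r^4 + 6*r^3 + 5*r^2 - 12*r) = (r - 3)*(r + 3)^2*(r^3 + 3*r^2 - 4*r) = r*(r - 3)*(r + 3)^2*(r^2 + 3*r - 4) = r*(r - 3)*(r - 1)*(r + 3)^2*(r + 4)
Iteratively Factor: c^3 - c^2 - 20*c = (c - 5)*(c^2 + 4*c) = (c - 5)*(c + 4)*(c)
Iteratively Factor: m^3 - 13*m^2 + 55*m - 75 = (m - 5)*(m^2 - 8*m + 15) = (m - 5)^2*(m - 3)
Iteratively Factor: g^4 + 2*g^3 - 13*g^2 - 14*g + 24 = (g - 1)*(g^3 + 3*g^2 - 10*g - 24) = (g - 3)*(g - 1)*(g^2 + 6*g + 8) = (g - 3)*(g - 1)*(g + 2)*(g + 4)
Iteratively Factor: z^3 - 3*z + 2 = (z - 1)*(z^2 + z - 2) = (z - 1)*(z + 2)*(z - 1)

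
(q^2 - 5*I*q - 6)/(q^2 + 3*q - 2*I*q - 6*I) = (q - 3*I)/(q + 3)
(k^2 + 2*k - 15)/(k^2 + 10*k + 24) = (k^2 + 2*k - 15)/(k^2 + 10*k + 24)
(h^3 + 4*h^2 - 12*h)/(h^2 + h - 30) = h*(h - 2)/(h - 5)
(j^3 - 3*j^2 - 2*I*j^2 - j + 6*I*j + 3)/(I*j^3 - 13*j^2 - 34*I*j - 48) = (-I*j^2 + j*(-1 + 3*I) + 3)/(j^2 + 14*I*j - 48)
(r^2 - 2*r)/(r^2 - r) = (r - 2)/(r - 1)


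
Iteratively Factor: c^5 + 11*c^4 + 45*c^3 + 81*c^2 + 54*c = (c + 3)*(c^4 + 8*c^3 + 21*c^2 + 18*c) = (c + 3)^2*(c^3 + 5*c^2 + 6*c) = c*(c + 3)^2*(c^2 + 5*c + 6) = c*(c + 3)^3*(c + 2)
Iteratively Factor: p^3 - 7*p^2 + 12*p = (p - 4)*(p^2 - 3*p) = (p - 4)*(p - 3)*(p)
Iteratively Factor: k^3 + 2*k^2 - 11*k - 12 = (k + 1)*(k^2 + k - 12) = (k + 1)*(k + 4)*(k - 3)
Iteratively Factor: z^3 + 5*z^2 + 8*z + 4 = (z + 1)*(z^2 + 4*z + 4) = (z + 1)*(z + 2)*(z + 2)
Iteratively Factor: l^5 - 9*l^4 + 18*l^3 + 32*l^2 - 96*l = (l)*(l^4 - 9*l^3 + 18*l^2 + 32*l - 96) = l*(l + 2)*(l^3 - 11*l^2 + 40*l - 48) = l*(l - 4)*(l + 2)*(l^2 - 7*l + 12) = l*(l - 4)*(l - 3)*(l + 2)*(l - 4)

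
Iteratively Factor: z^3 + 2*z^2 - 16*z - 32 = (z + 4)*(z^2 - 2*z - 8) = (z + 2)*(z + 4)*(z - 4)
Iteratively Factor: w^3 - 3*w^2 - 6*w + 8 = (w + 2)*(w^2 - 5*w + 4) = (w - 1)*(w + 2)*(w - 4)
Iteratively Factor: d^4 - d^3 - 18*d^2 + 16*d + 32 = (d - 2)*(d^3 + d^2 - 16*d - 16) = (d - 4)*(d - 2)*(d^2 + 5*d + 4) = (d - 4)*(d - 2)*(d + 4)*(d + 1)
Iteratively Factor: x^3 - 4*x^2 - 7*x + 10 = (x - 5)*(x^2 + x - 2) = (x - 5)*(x - 1)*(x + 2)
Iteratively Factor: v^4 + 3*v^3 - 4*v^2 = (v)*(v^3 + 3*v^2 - 4*v) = v^2*(v^2 + 3*v - 4) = v^2*(v - 1)*(v + 4)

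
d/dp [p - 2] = 1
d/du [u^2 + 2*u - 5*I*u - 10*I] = 2*u + 2 - 5*I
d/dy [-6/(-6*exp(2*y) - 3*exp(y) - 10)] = (-72*exp(y) - 18)*exp(y)/(6*exp(2*y) + 3*exp(y) + 10)^2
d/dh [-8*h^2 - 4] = -16*h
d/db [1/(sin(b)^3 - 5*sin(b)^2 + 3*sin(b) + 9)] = (1 - 3*sin(b))*cos(b)/((sin(b) - 3)^3*(sin(b) + 1)^2)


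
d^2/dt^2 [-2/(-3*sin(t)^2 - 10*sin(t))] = 4*(-18*sin(t) - 45 - 23/sin(t) + 90/sin(t)^2 + 100/sin(t)^3)/(3*sin(t) + 10)^3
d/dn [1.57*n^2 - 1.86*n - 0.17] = 3.14*n - 1.86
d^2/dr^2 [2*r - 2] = 0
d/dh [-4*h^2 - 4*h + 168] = -8*h - 4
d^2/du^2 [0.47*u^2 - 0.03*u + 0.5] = 0.940000000000000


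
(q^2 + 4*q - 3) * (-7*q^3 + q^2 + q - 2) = -7*q^5 - 27*q^4 + 26*q^3 - q^2 - 11*q + 6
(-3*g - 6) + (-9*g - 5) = -12*g - 11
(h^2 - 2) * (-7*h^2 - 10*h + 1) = -7*h^4 - 10*h^3 + 15*h^2 + 20*h - 2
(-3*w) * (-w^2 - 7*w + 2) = 3*w^3 + 21*w^2 - 6*w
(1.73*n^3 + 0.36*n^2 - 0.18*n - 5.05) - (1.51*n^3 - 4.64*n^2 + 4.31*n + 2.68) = 0.22*n^3 + 5.0*n^2 - 4.49*n - 7.73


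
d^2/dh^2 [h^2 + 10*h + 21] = 2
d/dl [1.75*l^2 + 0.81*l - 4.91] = 3.5*l + 0.81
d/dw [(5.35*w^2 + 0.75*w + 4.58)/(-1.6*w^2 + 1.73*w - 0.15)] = (10.4555*w^2 + 13.051*w - 8.0359)/(2.56*w^4 - 5.536*w^3 + 3.4729*w^2 - 0.519*w + 0.0225)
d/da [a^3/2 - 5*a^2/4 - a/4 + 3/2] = 3*a^2/2 - 5*a/2 - 1/4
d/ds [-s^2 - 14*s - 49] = -2*s - 14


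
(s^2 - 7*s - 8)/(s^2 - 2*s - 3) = (s - 8)/(s - 3)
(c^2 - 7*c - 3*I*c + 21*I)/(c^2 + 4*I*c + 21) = (c - 7)/(c + 7*I)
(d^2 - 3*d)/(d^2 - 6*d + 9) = d/(d - 3)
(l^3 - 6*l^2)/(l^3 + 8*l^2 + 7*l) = l*(l - 6)/(l^2 + 8*l + 7)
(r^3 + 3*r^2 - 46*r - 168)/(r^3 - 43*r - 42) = (r + 4)/(r + 1)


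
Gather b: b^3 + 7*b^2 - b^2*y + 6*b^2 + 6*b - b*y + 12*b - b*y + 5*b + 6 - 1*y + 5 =b^3 + b^2*(13 - y) + b*(23 - 2*y) - y + 11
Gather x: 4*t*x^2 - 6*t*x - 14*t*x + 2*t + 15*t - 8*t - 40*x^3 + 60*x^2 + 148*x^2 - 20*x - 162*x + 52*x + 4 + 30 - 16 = 9*t - 40*x^3 + x^2*(4*t + 208) + x*(-20*t - 130) + 18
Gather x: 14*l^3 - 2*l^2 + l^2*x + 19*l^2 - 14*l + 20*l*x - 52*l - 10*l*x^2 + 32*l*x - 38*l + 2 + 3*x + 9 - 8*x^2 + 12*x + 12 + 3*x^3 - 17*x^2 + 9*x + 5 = 14*l^3 + 17*l^2 - 104*l + 3*x^3 + x^2*(-10*l - 25) + x*(l^2 + 52*l + 24) + 28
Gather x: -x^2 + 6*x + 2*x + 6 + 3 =-x^2 + 8*x + 9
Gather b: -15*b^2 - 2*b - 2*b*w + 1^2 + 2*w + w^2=-15*b^2 + b*(-2*w - 2) + w^2 + 2*w + 1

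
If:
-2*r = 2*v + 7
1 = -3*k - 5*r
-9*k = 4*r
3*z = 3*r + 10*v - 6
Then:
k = 4/33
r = -3/11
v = -71/22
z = -430/33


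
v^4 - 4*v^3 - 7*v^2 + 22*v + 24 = (v - 4)*(v - 3)*(v + 1)*(v + 2)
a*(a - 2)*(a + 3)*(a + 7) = a^4 + 8*a^3 + a^2 - 42*a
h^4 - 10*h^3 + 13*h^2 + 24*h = h*(h - 8)*(h - 3)*(h + 1)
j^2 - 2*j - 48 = (j - 8)*(j + 6)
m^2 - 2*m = m*(m - 2)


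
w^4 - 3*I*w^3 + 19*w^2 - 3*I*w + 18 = (w - 6*I)*(w - I)*(w + I)*(w + 3*I)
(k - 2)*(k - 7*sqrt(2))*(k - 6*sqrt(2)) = k^3 - 13*sqrt(2)*k^2 - 2*k^2 + 26*sqrt(2)*k + 84*k - 168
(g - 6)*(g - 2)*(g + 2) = g^3 - 6*g^2 - 4*g + 24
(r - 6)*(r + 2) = r^2 - 4*r - 12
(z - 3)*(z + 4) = z^2 + z - 12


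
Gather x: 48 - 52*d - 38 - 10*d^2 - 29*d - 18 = -10*d^2 - 81*d - 8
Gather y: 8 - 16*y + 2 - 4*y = 10 - 20*y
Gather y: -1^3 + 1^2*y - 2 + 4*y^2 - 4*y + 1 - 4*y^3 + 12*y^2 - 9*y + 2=-4*y^3 + 16*y^2 - 12*y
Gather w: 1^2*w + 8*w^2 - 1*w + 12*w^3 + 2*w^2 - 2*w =12*w^3 + 10*w^2 - 2*w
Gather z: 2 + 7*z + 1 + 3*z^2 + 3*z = 3*z^2 + 10*z + 3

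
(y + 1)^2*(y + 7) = y^3 + 9*y^2 + 15*y + 7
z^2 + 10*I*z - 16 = (z + 2*I)*(z + 8*I)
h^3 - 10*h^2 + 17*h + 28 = (h - 7)*(h - 4)*(h + 1)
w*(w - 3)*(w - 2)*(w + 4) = w^4 - w^3 - 14*w^2 + 24*w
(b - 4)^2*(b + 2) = b^3 - 6*b^2 + 32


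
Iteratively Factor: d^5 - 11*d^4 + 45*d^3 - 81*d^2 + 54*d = (d - 3)*(d^4 - 8*d^3 + 21*d^2 - 18*d) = (d - 3)^2*(d^3 - 5*d^2 + 6*d) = (d - 3)^2*(d - 2)*(d^2 - 3*d) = d*(d - 3)^2*(d - 2)*(d - 3)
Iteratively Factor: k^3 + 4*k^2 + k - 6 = (k + 2)*(k^2 + 2*k - 3) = (k + 2)*(k + 3)*(k - 1)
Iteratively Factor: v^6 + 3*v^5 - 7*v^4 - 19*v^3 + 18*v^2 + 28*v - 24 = (v + 2)*(v^5 + v^4 - 9*v^3 - v^2 + 20*v - 12) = (v - 1)*(v + 2)*(v^4 + 2*v^3 - 7*v^2 - 8*v + 12) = (v - 1)*(v + 2)^2*(v^3 - 7*v + 6) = (v - 1)*(v + 2)^2*(v + 3)*(v^2 - 3*v + 2) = (v - 2)*(v - 1)*(v + 2)^2*(v + 3)*(v - 1)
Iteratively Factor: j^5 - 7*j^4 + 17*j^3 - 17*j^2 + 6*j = (j - 1)*(j^4 - 6*j^3 + 11*j^2 - 6*j) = (j - 1)^2*(j^3 - 5*j^2 + 6*j) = j*(j - 1)^2*(j^2 - 5*j + 6) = j*(j - 2)*(j - 1)^2*(j - 3)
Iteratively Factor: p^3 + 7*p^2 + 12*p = (p)*(p^2 + 7*p + 12) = p*(p + 4)*(p + 3)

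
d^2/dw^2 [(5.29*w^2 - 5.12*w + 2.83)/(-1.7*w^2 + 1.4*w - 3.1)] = (4.41320000000002*w^3 + 118.1976*w^2 - 121.482*w - 38.4976)/(4.913*w^6 - 12.138*w^5 + 36.873*w^4 - 47.012*w^3 + 67.239*w^2 - 40.362*w + 29.791)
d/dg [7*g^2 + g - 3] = 14*g + 1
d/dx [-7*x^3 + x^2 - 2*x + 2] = -21*x^2 + 2*x - 2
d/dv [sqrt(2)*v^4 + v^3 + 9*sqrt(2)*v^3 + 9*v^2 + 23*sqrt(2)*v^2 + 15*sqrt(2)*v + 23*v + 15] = 4*sqrt(2)*v^3 + 3*v^2 + 27*sqrt(2)*v^2 + 18*v + 46*sqrt(2)*v + 15*sqrt(2) + 23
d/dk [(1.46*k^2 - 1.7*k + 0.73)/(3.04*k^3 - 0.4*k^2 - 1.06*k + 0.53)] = (-4.4384*k^4 + 10.336*k^3 - 8.8852*k^2 + 2.1316*k - 0.1272)/(9.2416*k^6 - 2.432*k^5 - 6.2848*k^4 + 4.0704*k^3 + 0.6996*k^2 - 1.1236*k + 0.2809)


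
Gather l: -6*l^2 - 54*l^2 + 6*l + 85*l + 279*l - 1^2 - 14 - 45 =-60*l^2 + 370*l - 60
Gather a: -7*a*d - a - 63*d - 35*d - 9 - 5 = a*(-7*d - 1) - 98*d - 14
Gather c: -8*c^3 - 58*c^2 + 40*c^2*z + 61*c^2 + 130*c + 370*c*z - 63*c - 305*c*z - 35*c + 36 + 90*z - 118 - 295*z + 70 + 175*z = -8*c^3 + c^2*(40*z + 3) + c*(65*z + 32) - 30*z - 12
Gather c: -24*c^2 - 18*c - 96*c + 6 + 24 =-24*c^2 - 114*c + 30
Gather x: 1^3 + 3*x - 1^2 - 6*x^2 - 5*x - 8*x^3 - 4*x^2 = -8*x^3 - 10*x^2 - 2*x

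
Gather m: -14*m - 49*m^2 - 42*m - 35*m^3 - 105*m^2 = -35*m^3 - 154*m^2 - 56*m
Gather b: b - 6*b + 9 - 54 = -5*b - 45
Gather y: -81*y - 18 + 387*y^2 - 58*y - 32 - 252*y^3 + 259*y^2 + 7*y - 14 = -252*y^3 + 646*y^2 - 132*y - 64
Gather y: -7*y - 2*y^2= -2*y^2 - 7*y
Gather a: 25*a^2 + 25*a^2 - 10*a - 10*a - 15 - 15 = 50*a^2 - 20*a - 30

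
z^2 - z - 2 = (z - 2)*(z + 1)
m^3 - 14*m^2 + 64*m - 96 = (m - 6)*(m - 4)^2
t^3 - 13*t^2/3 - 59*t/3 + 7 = (t - 7)*(t - 1/3)*(t + 3)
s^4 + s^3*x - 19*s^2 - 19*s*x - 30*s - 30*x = (s - 5)*(s + 2)*(s + 3)*(s + x)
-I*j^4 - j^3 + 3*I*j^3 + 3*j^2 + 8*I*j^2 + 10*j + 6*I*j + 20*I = (j - 5)*(j + 2)*(j - 2*I)*(-I*j + 1)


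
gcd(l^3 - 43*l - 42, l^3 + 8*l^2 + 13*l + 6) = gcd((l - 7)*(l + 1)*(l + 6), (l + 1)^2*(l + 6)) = l^2 + 7*l + 6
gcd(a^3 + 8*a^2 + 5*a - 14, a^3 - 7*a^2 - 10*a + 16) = a^2 + a - 2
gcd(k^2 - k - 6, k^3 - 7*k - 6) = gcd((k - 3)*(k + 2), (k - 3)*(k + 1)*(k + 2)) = k^2 - k - 6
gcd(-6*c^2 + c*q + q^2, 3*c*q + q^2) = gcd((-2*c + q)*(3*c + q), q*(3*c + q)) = 3*c + q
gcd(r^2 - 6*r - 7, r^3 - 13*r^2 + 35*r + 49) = r^2 - 6*r - 7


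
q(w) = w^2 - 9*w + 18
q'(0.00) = -9.00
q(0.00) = 18.00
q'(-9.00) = -27.00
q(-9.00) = 180.00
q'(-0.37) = -9.74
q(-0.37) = 21.47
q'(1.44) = -6.12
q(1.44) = 7.11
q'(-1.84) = -12.68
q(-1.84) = 37.95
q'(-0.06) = -9.12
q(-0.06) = 18.54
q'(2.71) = -3.58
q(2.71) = 0.95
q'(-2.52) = -14.04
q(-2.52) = 47.03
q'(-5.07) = -19.14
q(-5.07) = 89.33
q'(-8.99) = -26.98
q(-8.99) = 179.73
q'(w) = 2*w - 9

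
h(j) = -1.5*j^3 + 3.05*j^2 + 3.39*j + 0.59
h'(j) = -4.5*j^2 + 6.1*j + 3.39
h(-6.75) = 577.99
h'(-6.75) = -242.82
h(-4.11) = 142.32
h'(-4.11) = -97.70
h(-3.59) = 97.13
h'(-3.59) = -76.51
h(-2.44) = 32.27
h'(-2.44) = -38.29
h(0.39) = 2.29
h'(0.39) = 5.08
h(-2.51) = 35.02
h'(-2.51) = -40.27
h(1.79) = 7.83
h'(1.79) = -0.11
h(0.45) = 2.60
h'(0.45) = 5.22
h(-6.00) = 414.05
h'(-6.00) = -195.21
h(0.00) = 0.59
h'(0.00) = 3.39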